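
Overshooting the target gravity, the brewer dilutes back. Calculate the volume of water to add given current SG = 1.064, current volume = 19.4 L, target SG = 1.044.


V_water = V·((SG_curr − 1)/(SG_target − 1) − 1)
V_water = 19.4·((1.064 − 1)/(1.044 − 1) − 1)

8.8182 L


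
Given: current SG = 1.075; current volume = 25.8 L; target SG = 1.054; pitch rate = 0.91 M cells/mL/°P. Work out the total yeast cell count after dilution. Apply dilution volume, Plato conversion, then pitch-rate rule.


V_w = V·((SG_c−1)/(SG_t−1)−1);  °P = 259 − 259/SG_t;  cells = rate·(V+V_w)·°P
V_w = 25.8·((1.075−1)/(1.054−1)−1) = 10.0333
V_final = 25.8 + 10.0333 = 35.8333
°P = 259 − 259/1.054 = 13.2694
cells = 0.91·35.8333·13.2694

432.6946 billion cells


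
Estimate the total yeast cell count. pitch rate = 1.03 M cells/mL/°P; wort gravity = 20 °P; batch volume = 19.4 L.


cells (billions) = rate · V_L · °P
cells = 1.03 · 19.4 · 20

399.6400 billion cells


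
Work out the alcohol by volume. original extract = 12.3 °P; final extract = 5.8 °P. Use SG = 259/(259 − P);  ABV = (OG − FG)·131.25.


OG = 259/(259 − 12.3) = 1.0499
FG = 259/(259 − 5.8) = 1.0229
ABV = (1.0499 − 1.0229)·131.25

3.5374 % ABV


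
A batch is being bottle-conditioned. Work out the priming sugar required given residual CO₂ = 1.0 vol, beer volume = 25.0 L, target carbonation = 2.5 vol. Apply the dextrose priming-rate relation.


sugar = (target − residual)·4.0·V
sugar = (2.5 − 1.0)·4.0·25.0

150.0000 g


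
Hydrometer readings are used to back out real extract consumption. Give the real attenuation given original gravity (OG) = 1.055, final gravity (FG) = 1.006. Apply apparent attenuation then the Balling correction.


AA = (OG−FG)/(OG−1)·100;  RA = AA·0.8192
AA = (1.055 − 1.006)/(1.055 − 1)·100 = 89.0909
RA = 89.0909·0.8192

72.9833 %


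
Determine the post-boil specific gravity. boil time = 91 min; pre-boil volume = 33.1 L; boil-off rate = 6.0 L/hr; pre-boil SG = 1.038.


V_post = V_pre − rate·(t/60);  SG_post = 1 + (SG_pre−1)·V_pre/V_post
V_post = 33.1 − 6.0·(91/60) = 24.0000
SG_post = 1 + (1.038 − 1)·33.1/24.0000

1.0524


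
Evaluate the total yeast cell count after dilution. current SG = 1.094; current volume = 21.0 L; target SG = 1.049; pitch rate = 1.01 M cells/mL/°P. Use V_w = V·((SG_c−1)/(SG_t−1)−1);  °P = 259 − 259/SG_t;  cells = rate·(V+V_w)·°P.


V_w = 21.0·((1.094−1)/(1.049−1)−1) = 19.2857
V_final = 21.0 + 19.2857 = 40.2857
°P = 259 − 259/1.049 = 12.0982
cells = 1.01·40.2857·12.0982

492.2580 billion cells


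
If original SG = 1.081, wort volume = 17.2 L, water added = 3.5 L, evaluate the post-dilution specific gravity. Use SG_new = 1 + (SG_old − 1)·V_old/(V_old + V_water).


pts = (1.081 − 1)·1000·17.2/(17.2 + 3.5) = 67.3043
SG_new = 1 + 67.3043/1000

1.0673


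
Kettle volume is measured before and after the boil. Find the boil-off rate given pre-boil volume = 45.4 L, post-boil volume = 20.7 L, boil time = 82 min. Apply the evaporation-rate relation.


rate = (V_pre − V_post) / (t_min/60)
rate = (45.4 − 20.7) / (82/60)

18.0732 L/hr


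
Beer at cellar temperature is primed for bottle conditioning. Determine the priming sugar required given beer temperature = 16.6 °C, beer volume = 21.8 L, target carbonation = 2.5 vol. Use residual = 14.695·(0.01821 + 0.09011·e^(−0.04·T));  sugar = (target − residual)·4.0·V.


residual = 14.695·(0.01821 + 0.09011·e^(−0.04·16.6)) = 0.9493
sugar = (2.5 − 0.9493)·4.0·21.8

135.2244 g


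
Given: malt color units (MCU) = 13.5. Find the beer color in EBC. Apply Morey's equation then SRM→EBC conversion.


SRM = 1.4922·MCU^0.6859;  EBC = SRM·1.97
SRM = 1.4922·13.5^0.6859 = 8.8945
EBC = 8.8945·1.97

17.5222 EBC


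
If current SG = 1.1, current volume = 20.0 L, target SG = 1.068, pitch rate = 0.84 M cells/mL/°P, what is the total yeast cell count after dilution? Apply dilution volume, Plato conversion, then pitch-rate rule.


V_w = V·((SG_c−1)/(SG_t−1)−1);  °P = 259 − 259/SG_t;  cells = rate·(V+V_w)·°P
V_w = 20.0·((1.1−1)/(1.068−1)−1) = 9.4118
V_final = 20.0 + 9.4118 = 29.4118
°P = 259 − 259/1.068 = 16.4906
cells = 0.84·29.4118·16.4906

407.4157 billion cells


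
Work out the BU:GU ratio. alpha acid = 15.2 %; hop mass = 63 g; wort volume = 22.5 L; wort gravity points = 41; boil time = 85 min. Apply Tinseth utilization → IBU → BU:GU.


U = 1.65·0.000125^(GP/1000)·(1−e^(−0.04t))/4.15;  IBU = (α/100)·m·U·1000/V;  BU:GU = IBU/GP
U = 1.65·0.000125^(41/1000)·(1−e^(−0.04·85))/4.15 = 0.2659
IBU = (15.2/100)·63·0.2659·1000/22.5 = 113.1539
BU:GU = 113.1539/41

2.7599


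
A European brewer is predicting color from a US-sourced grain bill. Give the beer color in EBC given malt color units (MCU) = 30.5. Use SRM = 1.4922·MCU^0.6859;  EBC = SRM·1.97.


SRM = 1.4922·30.5^0.6859 = 15.5564
EBC = 15.5564·1.97

30.6461 EBC


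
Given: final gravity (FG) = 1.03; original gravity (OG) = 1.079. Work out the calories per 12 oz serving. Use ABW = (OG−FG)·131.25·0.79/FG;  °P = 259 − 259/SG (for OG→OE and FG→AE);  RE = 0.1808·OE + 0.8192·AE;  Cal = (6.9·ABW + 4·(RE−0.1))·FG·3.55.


ABW = (1.079 − 1.03)·131.25·0.79/1.03 = 4.9327
OE = 259 − 259/1.079 = 18.9629 °P
AE = 259 − 259/1.03 = 7.5437 °P
RE = 0.1808·18.9629 + 0.8192·7.5437 = 9.6083 °P
Cal = (6.9·4.9327 + 4·(9.6083−0.1))·1.03·3.55

263.5197 kcal


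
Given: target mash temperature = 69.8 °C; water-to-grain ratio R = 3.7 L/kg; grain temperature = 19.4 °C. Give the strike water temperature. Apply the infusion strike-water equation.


T_strike = (0.41/R)·(T_mash − T_grain) + T_mash
T_strike = (0.41/3.7)·(69.8 − 19.4) + 69.8

75.3849 °C


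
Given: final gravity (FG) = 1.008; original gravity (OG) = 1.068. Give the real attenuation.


AA = (OG−FG)/(OG−1)·100;  RA = AA·0.8192
AA = (1.068 − 1.008)/(1.068 − 1)·100 = 88.2353
RA = 88.2353·0.8192

72.2824 %


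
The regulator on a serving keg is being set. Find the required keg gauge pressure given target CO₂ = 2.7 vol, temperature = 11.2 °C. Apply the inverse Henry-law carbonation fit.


psi = vols/(0.01821 + 0.09011·e^(−0.04·T)) − 14.695
psi = 2.7/(0.01821 + 0.09011·e^(−0.04·11.2)) − 14.695

20.9337 psi


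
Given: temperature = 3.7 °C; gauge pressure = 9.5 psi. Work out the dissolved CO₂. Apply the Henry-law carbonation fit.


vols = (P + 14.695)·(0.01821 + 0.09011·e^(−0.04·T))
vols = (9.5 + 14.695)·(0.01821 + 0.09011·e^(−0.04·3.7))

2.3209 volumes


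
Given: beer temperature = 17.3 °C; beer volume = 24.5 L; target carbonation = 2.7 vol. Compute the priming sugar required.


residual = 14.695·(0.01821 + 0.09011·e^(−0.04·T));  sugar = (target − residual)·4.0·V
residual = 14.695·(0.01821 + 0.09011·e^(−0.04·17.3)) = 0.9304
sugar = (2.7 − 0.9304)·4.0·24.5

173.4170 g


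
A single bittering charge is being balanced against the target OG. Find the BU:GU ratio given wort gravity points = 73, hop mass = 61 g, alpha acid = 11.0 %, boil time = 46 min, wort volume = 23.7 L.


U = 1.65·0.000125^(GP/1000)·(1−e^(−0.04t))/4.15;  IBU = (α/100)·m·U·1000/V;  BU:GU = IBU/GP
U = 1.65·0.000125^(73/1000)·(1−e^(−0.04·46))/4.15 = 0.1735
IBU = (11.0/100)·61·0.1735·1000/23.7 = 49.1332
BU:GU = 49.1332/73

0.6731


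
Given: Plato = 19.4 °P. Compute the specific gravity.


SG = 259/(259 − P)
SG = 259/(259 − 19.4)

1.0810


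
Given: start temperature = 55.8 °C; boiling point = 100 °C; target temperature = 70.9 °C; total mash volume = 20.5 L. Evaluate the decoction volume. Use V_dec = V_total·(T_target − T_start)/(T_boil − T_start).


V_dec = 20.5·(70.9 − 55.8)/(100 − 55.8)

7.0034 L


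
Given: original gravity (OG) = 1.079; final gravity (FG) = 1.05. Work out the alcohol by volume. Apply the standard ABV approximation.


ABV = (OG − FG) · 131.25
ABV = (1.079 − 1.05) · 131.25

3.8062 % ABV


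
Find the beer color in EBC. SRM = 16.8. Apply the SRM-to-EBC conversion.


EBC = SRM · 1.97
EBC = 16.8 · 1.97

33.0960 EBC


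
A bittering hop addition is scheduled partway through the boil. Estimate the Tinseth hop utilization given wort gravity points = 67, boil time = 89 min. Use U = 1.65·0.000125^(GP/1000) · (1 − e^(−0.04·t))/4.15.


bigness = 1.65·0.000125^(67/1000) = 0.9036
boil_factor = (1 − e^(−0.04·89))/4.15 = 0.2341
U = 0.9036 · 0.2341

0.2115


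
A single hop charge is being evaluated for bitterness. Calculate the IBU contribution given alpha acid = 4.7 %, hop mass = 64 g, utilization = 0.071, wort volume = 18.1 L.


IBU = (α/100)·mass·U·1000 / V
IBU = (4.7/100)·64·0.071·1000 / 18.1

11.7993 IBU


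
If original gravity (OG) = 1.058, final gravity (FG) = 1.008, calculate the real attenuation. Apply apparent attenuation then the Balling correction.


AA = (OG−FG)/(OG−1)·100;  RA = AA·0.8192
AA = (1.058 − 1.008)/(1.058 − 1)·100 = 86.2069
RA = 86.2069·0.8192

70.6207 %


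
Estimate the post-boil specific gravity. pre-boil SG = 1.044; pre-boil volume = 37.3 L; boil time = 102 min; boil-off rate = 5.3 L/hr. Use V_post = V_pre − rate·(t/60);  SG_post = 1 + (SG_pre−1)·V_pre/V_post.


V_post = 37.3 − 5.3·(102/60) = 28.2900
SG_post = 1 + (1.044 − 1)·37.3/28.2900

1.0580


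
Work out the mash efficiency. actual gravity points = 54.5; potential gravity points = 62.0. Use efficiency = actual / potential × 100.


efficiency = 54.5 / 62.0 × 100

87.9032 %


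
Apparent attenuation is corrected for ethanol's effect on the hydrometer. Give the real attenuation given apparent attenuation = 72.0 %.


RA = AA · 0.8192
RA = 72.0 · 0.8192

58.9824 %


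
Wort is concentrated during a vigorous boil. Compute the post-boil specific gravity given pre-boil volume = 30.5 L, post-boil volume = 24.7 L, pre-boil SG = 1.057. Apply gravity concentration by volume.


SG_post = 1 + (SG_pre − 1)·V_pre/V_post
pts_pre = (1.057 − 1)·1000 = 57.0000
pts_post = 57.0000·30.5/24.7 = 70.3846
SG_post = 1 + 70.3846/1000

1.0704


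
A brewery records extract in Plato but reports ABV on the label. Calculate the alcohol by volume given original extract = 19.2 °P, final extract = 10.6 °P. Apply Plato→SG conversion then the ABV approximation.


SG = 259/(259 − P);  ABV = (OG − FG)·131.25
OG = 259/(259 − 19.2) = 1.0801
FG = 259/(259 − 10.6) = 1.0427
ABV = (1.0801 − 1.0427)·131.25

4.9079 % ABV


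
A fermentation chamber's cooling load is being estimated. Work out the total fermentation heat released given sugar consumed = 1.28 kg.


Q = m_sugar · 590 kJ/kg
Q = 1.28 · 590

755.2000 kJ


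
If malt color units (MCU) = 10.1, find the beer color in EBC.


SRM = 1.4922·MCU^0.6859;  EBC = SRM·1.97
SRM = 1.4922·10.1^0.6859 = 7.2894
EBC = 7.2894·1.97

14.3601 EBC


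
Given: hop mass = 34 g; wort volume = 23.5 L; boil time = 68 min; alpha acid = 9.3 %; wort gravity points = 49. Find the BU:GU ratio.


U = 1.65·0.000125^(GP/1000)·(1−e^(−0.04t))/4.15;  IBU = (α/100)·m·U·1000/V;  BU:GU = IBU/GP
U = 1.65·0.000125^(49/1000)·(1−e^(−0.04·68))/4.15 = 0.2391
IBU = (9.3/100)·34·0.2391·1000/23.5 = 32.1724
BU:GU = 32.1724/49

0.6566


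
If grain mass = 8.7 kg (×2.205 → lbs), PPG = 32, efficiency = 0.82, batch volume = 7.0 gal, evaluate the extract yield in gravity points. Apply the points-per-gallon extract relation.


points = lbs × PPG × eff / vol
lbs = 8.7 × 2.205 = 19.1835
points = 19.1835 × 32 × 0.82 / 7.0

71.9107 points


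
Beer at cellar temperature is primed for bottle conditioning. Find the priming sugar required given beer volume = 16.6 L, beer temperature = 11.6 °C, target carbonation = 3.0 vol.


residual = 14.695·(0.01821 + 0.09011·e^(−0.04·T));  sugar = (target − residual)·4.0·V
residual = 14.695·(0.01821 + 0.09011·e^(−0.04·11.6)) = 1.1002
sugar = (3.0 − 1.1002)·4.0·16.6

126.1478 g


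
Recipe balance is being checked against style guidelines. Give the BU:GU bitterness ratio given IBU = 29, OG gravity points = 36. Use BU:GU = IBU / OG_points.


BU:GU = 29 / 36

0.8056


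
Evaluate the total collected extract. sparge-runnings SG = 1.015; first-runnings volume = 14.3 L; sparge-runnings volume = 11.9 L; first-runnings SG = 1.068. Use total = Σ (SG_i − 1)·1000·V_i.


first = (1.068 − 1)·1000·14.3 = 972.4000
sparge = (1.015 − 1)·1000·11.9 = 178.5000
total = 972.4000 + 178.5000

1150.9000 gravity·L


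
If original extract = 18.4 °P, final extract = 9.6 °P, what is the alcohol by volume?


SG = 259/(259 − P);  ABV = (OG − FG)·131.25
OG = 259/(259 − 18.4) = 1.0765
FG = 259/(259 − 9.6) = 1.0385
ABV = (1.0765 − 1.0385)·131.25

4.9853 % ABV


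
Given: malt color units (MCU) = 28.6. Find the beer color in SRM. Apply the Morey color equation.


SRM = 1.4922 · MCU^0.6859
SRM = 1.4922 · 28.6^0.6859

14.8850 SRM


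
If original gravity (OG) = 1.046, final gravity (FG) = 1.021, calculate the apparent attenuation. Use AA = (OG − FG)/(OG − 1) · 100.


AA = (1.046 − 1.021)/(1.046 − 1) · 100

54.3478 %


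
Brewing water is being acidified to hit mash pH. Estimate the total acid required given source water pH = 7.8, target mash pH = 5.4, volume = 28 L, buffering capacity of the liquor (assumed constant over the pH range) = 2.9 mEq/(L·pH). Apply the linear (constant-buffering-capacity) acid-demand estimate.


acid = buffering capacity · (pH_source − pH_target) · V
acid = 2.9 · (7.8 − 5.4) · 28

194.8800 mEq


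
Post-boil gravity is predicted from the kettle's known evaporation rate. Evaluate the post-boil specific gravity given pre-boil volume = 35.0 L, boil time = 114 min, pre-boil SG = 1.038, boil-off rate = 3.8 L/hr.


V_post = V_pre − rate·(t/60);  SG_post = 1 + (SG_pre−1)·V_pre/V_post
V_post = 35.0 − 3.8·(114/60) = 27.7800
SG_post = 1 + (1.038 − 1)·35.0/27.7800

1.0479


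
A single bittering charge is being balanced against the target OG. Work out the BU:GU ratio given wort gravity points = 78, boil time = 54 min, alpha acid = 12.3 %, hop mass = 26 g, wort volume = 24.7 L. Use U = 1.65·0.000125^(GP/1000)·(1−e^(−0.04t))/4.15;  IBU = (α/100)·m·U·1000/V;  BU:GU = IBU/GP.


U = 1.65·0.000125^(78/1000)·(1−e^(−0.04·54))/4.15 = 0.1745
IBU = (12.3/100)·26·0.1745·1000/24.7 = 22.5923
BU:GU = 22.5923/78

0.2896


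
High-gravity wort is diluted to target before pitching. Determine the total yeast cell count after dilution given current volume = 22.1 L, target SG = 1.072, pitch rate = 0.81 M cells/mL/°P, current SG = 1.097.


V_w = V·((SG_c−1)/(SG_t−1)−1);  °P = 259 − 259/SG_t;  cells = rate·(V+V_w)·°P
V_w = 22.1·((1.097−1)/(1.072−1)−1) = 7.6736
V_final = 22.1 + 7.6736 = 29.7736
°P = 259 − 259/1.072 = 17.3955
cells = 0.81·29.7736·17.3955

419.5213 billion cells


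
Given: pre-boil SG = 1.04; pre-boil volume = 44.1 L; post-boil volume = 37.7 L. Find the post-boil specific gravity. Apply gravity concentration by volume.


SG_post = 1 + (SG_pre − 1)·V_pre/V_post
pts_pre = (1.04 − 1)·1000 = 40.0000
pts_post = 40.0000·44.1/37.7 = 46.7905
SG_post = 1 + 46.7905/1000

1.0468


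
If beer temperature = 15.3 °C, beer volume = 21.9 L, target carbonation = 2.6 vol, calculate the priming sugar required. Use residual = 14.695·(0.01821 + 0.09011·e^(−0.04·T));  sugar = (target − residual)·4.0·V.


residual = 14.695·(0.01821 + 0.09011·e^(−0.04·15.3)) = 0.9856
sugar = (2.6 − 0.9856)·4.0·21.9

141.4175 g


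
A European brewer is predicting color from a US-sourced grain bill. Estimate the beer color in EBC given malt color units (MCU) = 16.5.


SRM = 1.4922·MCU^0.6859;  EBC = SRM·1.97
SRM = 1.4922·16.5^0.6859 = 10.2070
EBC = 10.2070·1.97

20.1078 EBC


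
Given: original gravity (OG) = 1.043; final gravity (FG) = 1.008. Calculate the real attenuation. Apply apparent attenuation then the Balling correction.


AA = (OG−FG)/(OG−1)·100;  RA = AA·0.8192
AA = (1.043 − 1.008)/(1.043 − 1)·100 = 81.3953
RA = 81.3953·0.8192

66.6791 %


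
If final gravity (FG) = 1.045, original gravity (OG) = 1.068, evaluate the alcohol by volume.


ABV = (OG − FG) · 131.25
ABV = (1.068 − 1.045) · 131.25

3.0188 % ABV


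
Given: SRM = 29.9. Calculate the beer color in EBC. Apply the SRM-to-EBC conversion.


EBC = SRM · 1.97
EBC = 29.9 · 1.97

58.9030 EBC


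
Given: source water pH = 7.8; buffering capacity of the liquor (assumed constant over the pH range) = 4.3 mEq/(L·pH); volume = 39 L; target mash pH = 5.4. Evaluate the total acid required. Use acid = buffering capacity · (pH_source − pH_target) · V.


acid = 4.3 · (7.8 − 5.4) · 39

402.4800 mEq


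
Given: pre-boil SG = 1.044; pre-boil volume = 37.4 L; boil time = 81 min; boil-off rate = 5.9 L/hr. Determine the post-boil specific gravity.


V_post = V_pre − rate·(t/60);  SG_post = 1 + (SG_pre−1)·V_pre/V_post
V_post = 37.4 − 5.9·(81/60) = 29.4350
SG_post = 1 + (1.044 − 1)·37.4/29.4350

1.0559


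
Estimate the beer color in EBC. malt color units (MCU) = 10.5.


SRM = 1.4922·MCU^0.6859;  EBC = SRM·1.97
SRM = 1.4922·10.5^0.6859 = 7.4862
EBC = 7.4862·1.97

14.7478 EBC


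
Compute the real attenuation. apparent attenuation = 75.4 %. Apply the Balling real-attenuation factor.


RA = AA · 0.8192
RA = 75.4 · 0.8192

61.7677 %


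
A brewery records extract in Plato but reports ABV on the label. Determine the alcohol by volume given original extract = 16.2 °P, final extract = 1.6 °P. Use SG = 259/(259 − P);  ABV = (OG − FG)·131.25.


OG = 259/(259 − 16.2) = 1.0667
FG = 259/(259 − 1.6) = 1.0062
ABV = (1.0667 − 1.0062)·131.25

7.9414 % ABV


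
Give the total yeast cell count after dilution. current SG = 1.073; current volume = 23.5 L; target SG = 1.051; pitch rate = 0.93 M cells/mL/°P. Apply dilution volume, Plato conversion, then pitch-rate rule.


V_w = V·((SG_c−1)/(SG_t−1)−1);  °P = 259 − 259/SG_t;  cells = rate·(V+V_w)·°P
V_w = 23.5·((1.073−1)/(1.051−1)−1) = 10.1373
V_final = 23.5 + 10.1373 = 33.6373
°P = 259 − 259/1.051 = 12.5680
cells = 0.93·33.6373·12.5680

393.1613 billion cells


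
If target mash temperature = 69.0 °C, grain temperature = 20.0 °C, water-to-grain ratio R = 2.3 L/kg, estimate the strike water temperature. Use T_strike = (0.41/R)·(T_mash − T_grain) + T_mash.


T_strike = (0.41/2.3)·(69.0 − 20.0) + 69.0

77.7348 °C


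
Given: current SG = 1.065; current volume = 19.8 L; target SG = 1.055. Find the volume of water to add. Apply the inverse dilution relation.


V_water = V·((SG_curr − 1)/(SG_target − 1) − 1)
V_water = 19.8·((1.065 − 1)/(1.055 − 1) − 1)

3.6000 L


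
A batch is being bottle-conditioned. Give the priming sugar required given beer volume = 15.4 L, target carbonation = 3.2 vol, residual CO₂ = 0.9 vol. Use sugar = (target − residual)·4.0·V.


sugar = (3.2 − 0.9)·4.0·15.4

141.6800 g


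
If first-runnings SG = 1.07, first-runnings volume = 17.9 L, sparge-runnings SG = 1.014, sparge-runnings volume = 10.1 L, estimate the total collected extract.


total = Σ (SG_i − 1)·1000·V_i
first = (1.07 − 1)·1000·17.9 = 1253.0000
sparge = (1.014 − 1)·1000·10.1 = 141.4000
total = 1253.0000 + 141.4000

1394.4000 gravity·L


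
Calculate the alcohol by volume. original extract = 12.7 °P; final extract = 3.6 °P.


SG = 259/(259 − P);  ABV = (OG − FG)·131.25
OG = 259/(259 − 12.7) = 1.0516
FG = 259/(259 − 3.6) = 1.0141
ABV = (1.0516 − 1.0141)·131.25

4.9176 % ABV


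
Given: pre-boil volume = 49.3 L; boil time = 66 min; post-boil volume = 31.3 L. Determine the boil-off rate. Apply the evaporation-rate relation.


rate = (V_pre − V_post) / (t_min/60)
rate = (49.3 − 31.3) / (66/60)

16.3636 L/hr


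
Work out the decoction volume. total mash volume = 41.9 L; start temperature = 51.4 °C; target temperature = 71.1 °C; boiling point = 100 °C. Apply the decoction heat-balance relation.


V_dec = V_total·(T_target − T_start)/(T_boil − T_start)
V_dec = 41.9·(71.1 − 51.4)/(100 − 51.4)

16.9842 L


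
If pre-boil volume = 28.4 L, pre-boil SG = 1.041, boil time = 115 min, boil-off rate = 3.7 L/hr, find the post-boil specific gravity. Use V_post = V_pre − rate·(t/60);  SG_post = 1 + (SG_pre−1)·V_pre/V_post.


V_post = 28.4 − 3.7·(115/60) = 21.3083
SG_post = 1 + (1.041 − 1)·28.4/21.3083

1.0546


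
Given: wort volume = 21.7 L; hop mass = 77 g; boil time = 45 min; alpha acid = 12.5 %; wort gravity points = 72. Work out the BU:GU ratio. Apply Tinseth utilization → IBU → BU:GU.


U = 1.65·0.000125^(GP/1000)·(1−e^(−0.04t))/4.15;  IBU = (α/100)·m·U·1000/V;  BU:GU = IBU/GP
U = 1.65·0.000125^(72/1000)·(1−e^(−0.04·45))/4.15 = 0.1738
IBU = (12.5/100)·77·0.1738·1000/21.7 = 77.0700
BU:GU = 77.0700/72

1.0704


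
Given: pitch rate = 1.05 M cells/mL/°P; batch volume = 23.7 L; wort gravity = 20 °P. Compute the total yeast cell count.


cells (billions) = rate · V_L · °P
cells = 1.05 · 23.7 · 20

497.7000 billion cells


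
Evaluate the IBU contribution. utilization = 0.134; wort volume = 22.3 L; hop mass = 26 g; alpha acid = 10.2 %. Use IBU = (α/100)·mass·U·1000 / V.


IBU = (10.2/100)·26·0.134·1000 / 22.3

15.9358 IBU


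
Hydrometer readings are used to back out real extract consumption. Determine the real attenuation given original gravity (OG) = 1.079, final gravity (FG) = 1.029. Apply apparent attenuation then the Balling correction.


AA = (OG−FG)/(OG−1)·100;  RA = AA·0.8192
AA = (1.079 − 1.029)/(1.079 − 1)·100 = 63.2911
RA = 63.2911·0.8192

51.8481 %


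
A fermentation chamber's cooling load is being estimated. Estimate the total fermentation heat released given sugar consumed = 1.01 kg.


Q = m_sugar · 590 kJ/kg
Q = 1.01 · 590

595.9000 kJ


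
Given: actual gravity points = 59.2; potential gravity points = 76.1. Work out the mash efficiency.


efficiency = actual / potential × 100
efficiency = 59.2 / 76.1 × 100

77.7924 %


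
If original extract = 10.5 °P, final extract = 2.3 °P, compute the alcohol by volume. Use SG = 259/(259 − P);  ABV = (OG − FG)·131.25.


OG = 259/(259 − 10.5) = 1.0423
FG = 259/(259 − 2.3) = 1.0090
ABV = (1.0423 − 1.0090)·131.25

4.3698 % ABV


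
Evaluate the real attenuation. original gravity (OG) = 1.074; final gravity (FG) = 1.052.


AA = (OG−FG)/(OG−1)·100;  RA = AA·0.8192
AA = (1.074 − 1.052)/(1.074 − 1)·100 = 29.7297
RA = 29.7297·0.8192

24.3546 %


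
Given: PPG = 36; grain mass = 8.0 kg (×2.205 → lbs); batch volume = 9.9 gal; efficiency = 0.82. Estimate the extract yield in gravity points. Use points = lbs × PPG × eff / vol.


lbs = 8.0 × 2.205 = 17.6400
points = 17.6400 × 36 × 0.82 / 9.9

52.5993 points


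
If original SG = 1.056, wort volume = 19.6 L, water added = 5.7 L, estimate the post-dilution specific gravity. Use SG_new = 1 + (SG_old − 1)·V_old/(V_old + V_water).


pts = (1.056 − 1)·1000·19.6/(19.6 + 5.7) = 43.3834
SG_new = 1 + 43.3834/1000

1.0434


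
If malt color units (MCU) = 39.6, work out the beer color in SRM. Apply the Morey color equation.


SRM = 1.4922 · MCU^0.6859
SRM = 1.4922 · 39.6^0.6859

18.6074 SRM


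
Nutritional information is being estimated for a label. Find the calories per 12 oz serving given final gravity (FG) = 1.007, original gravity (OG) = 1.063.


ABW = (OG−FG)·131.25·0.79/FG;  °P = 259 − 259/SG (for OG→OE and FG→AE);  RE = 0.1808·OE + 0.8192·AE;  Cal = (6.9·ABW + 4·(RE−0.1))·FG·3.55
ABW = (1.063 − 1.007)·131.25·0.79/1.007 = 5.7661
OE = 259 − 259/1.063 = 15.3500 °P
AE = 259 − 259/1.007 = 1.8004 °P
RE = 0.1808·15.3500 + 0.8192·1.8004 = 4.2502 °P
Cal = (6.9·5.7661 + 4·(4.2502−0.1))·1.007·3.55

201.5750 kcal


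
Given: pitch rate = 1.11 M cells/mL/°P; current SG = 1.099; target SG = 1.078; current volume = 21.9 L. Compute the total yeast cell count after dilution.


V_w = V·((SG_c−1)/(SG_t−1)−1);  °P = 259 − 259/SG_t;  cells = rate·(V+V_w)·°P
V_w = 21.9·((1.099−1)/(1.078−1)−1) = 5.8962
V_final = 21.9 + 5.8962 = 27.7962
°P = 259 − 259/1.078 = 18.7403
cells = 1.11·27.7962·18.7403

578.2069 billion cells


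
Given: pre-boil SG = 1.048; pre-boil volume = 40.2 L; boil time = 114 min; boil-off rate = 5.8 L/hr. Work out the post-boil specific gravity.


V_post = V_pre − rate·(t/60);  SG_post = 1 + (SG_pre−1)·V_pre/V_post
V_post = 40.2 − 5.8·(114/60) = 29.1800
SG_post = 1 + (1.048 − 1)·40.2/29.1800

1.0661


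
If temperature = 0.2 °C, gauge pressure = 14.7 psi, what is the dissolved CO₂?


vols = (P + 14.695)·(0.01821 + 0.09011·e^(−0.04·T))
vols = (14.7 + 14.695)·(0.01821 + 0.09011·e^(−0.04·0.2))

3.1630 volumes


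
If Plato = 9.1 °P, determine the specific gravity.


SG = 259/(259 − P)
SG = 259/(259 − 9.1)

1.0364


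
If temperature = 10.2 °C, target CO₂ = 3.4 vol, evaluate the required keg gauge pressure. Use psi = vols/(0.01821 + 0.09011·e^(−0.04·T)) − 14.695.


psi = 3.4/(0.01821 + 0.09011·e^(−0.04·10.2)) − 14.695

28.8215 psi


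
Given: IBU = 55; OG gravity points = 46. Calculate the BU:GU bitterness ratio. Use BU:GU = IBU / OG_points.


BU:GU = 55 / 46

1.1957


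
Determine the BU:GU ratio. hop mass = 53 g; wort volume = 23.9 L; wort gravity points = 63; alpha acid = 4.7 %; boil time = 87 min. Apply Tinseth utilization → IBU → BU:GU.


U = 1.65·0.000125^(GP/1000)·(1−e^(−0.04t))/4.15;  IBU = (α/100)·m·U·1000/V;  BU:GU = IBU/GP
U = 1.65·0.000125^(63/1000)·(1−e^(−0.04·87))/4.15 = 0.2188
IBU = (4.7/100)·53·0.2188·1000/23.9 = 22.7996
BU:GU = 22.7996/63

0.3619


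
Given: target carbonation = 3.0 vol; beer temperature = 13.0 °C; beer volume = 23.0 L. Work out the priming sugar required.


residual = 14.695·(0.01821 + 0.09011·e^(−0.04·T));  sugar = (target − residual)·4.0·V
residual = 14.695·(0.01821 + 0.09011·e^(−0.04·13.0)) = 1.0548
sugar = (3.0 − 1.0548)·4.0·23.0

178.9547 g


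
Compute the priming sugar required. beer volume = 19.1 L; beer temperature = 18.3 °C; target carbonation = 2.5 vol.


residual = 14.695·(0.01821 + 0.09011·e^(−0.04·T));  sugar = (target − residual)·4.0·V
residual = 14.695·(0.01821 + 0.09011·e^(−0.04·18.3)) = 0.9044
sugar = (2.5 − 0.9044)·4.0·19.1

121.9001 g


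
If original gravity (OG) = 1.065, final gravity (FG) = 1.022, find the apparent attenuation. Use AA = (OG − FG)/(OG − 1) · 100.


AA = (1.065 − 1.022)/(1.065 − 1) · 100

66.1538 %


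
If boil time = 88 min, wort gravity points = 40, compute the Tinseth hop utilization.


U = 1.65·0.000125^(GP/1000) · (1 − e^(−0.04·t))/4.15
bigness = 1.65·0.000125^(40/1000) = 1.1518
boil_factor = (1 − e^(−0.04·88))/4.15 = 0.2338
U = 1.1518 · 0.2338

0.2693


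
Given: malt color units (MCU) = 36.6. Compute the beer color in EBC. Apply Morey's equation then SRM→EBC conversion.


SRM = 1.4922·MCU^0.6859;  EBC = SRM·1.97
SRM = 1.4922·36.6^0.6859 = 17.6286
EBC = 17.6286·1.97

34.7284 EBC


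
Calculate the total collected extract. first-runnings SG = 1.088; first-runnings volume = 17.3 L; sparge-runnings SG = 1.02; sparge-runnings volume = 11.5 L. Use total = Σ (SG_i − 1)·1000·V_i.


first = (1.088 − 1)·1000·17.3 = 1522.4000
sparge = (1.02 − 1)·1000·11.5 = 230.0000
total = 1522.4000 + 230.0000

1752.4000 gravity·L


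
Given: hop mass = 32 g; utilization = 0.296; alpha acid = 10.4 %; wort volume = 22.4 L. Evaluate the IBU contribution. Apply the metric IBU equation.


IBU = (α/100)·mass·U·1000 / V
IBU = (10.4/100)·32·0.296·1000 / 22.4

43.9771 IBU


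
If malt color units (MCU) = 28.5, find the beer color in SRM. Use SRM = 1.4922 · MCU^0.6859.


SRM = 1.4922 · 28.5^0.6859

14.8493 SRM


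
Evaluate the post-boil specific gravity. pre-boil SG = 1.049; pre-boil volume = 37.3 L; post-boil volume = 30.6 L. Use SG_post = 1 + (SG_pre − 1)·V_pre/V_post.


pts_pre = (1.049 − 1)·1000 = 49.0000
pts_post = 49.0000·37.3/30.6 = 59.7288
SG_post = 1 + 59.7288/1000

1.0597


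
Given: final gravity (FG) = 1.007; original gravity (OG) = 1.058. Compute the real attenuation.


AA = (OG−FG)/(OG−1)·100;  RA = AA·0.8192
AA = (1.058 − 1.007)/(1.058 − 1)·100 = 87.9310
RA = 87.9310·0.8192

72.0331 %


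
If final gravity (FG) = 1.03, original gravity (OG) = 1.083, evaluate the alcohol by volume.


ABV = (OG − FG) · 131.25
ABV = (1.083 − 1.03) · 131.25

6.9562 % ABV


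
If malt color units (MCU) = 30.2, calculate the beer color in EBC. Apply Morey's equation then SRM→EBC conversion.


SRM = 1.4922·MCU^0.6859;  EBC = SRM·1.97
SRM = 1.4922·30.2^0.6859 = 15.4513
EBC = 15.4513·1.97

30.4390 EBC


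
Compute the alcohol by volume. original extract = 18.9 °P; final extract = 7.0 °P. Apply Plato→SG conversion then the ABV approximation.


SG = 259/(259 − P);  ABV = (OG − FG)·131.25
OG = 259/(259 − 18.9) = 1.0787
FG = 259/(259 − 7.0) = 1.0278
ABV = (1.0787 − 1.0278)·131.25

6.6858 % ABV


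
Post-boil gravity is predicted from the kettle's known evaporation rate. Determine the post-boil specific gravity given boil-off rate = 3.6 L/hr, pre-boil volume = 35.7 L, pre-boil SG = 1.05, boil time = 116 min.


V_post = V_pre − rate·(t/60);  SG_post = 1 + (SG_pre−1)·V_pre/V_post
V_post = 35.7 − 3.6·(116/60) = 28.7400
SG_post = 1 + (1.05 − 1)·35.7/28.7400

1.0621


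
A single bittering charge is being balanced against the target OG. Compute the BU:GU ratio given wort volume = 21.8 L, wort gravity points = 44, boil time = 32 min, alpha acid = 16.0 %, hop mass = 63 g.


U = 1.65·0.000125^(GP/1000)·(1−e^(−0.04t))/4.15;  IBU = (α/100)·m·U·1000/V;  BU:GU = IBU/GP
U = 1.65·0.000125^(44/1000)·(1−e^(−0.04·32))/4.15 = 0.1933
IBU = (16.0/100)·63·0.1933·1000/21.8 = 89.3755
BU:GU = 89.3755/44

2.0313


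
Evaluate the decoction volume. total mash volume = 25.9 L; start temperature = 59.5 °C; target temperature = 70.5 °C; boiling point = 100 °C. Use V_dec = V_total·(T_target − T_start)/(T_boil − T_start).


V_dec = 25.9·(70.5 − 59.5)/(100 − 59.5)

7.0346 L


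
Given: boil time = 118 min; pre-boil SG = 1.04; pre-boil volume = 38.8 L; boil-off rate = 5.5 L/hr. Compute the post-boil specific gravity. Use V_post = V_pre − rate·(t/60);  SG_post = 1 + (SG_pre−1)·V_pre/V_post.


V_post = 38.8 − 5.5·(118/60) = 27.9833
SG_post = 1 + (1.04 − 1)·38.8/27.9833

1.0555


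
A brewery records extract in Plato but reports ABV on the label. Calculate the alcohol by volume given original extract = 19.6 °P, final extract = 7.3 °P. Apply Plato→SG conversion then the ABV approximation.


SG = 259/(259 − P);  ABV = (OG − FG)·131.25
OG = 259/(259 − 19.6) = 1.0819
FG = 259/(259 − 7.3) = 1.0290
ABV = (1.0819 − 1.0290)·131.25

6.9390 % ABV


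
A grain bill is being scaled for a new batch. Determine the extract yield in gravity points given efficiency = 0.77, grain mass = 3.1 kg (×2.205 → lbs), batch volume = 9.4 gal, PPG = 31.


points = lbs × PPG × eff / vol
lbs = 3.1 × 2.205 = 6.8355
points = 6.8355 × 31 × 0.77 / 9.4

17.3578 points


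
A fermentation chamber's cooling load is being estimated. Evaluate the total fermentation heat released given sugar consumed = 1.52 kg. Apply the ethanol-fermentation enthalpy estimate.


Q = m_sugar · 590 kJ/kg
Q = 1.52 · 590

896.8000 kJ


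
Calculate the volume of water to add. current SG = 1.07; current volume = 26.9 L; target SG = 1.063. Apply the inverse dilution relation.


V_water = V·((SG_curr − 1)/(SG_target − 1) − 1)
V_water = 26.9·((1.07 − 1)/(1.063 − 1) − 1)

2.9889 L


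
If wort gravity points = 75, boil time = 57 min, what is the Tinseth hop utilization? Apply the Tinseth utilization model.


U = 1.65·0.000125^(GP/1000) · (1 − e^(−0.04·t))/4.15
bigness = 1.65·0.000125^(75/1000) = 0.8409
boil_factor = (1 − e^(−0.04·57))/4.15 = 0.2163
U = 0.8409 · 0.2163

0.1819


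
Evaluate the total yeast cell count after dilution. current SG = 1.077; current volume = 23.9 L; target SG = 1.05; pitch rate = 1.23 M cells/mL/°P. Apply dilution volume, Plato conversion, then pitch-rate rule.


V_w = V·((SG_c−1)/(SG_t−1)−1);  °P = 259 − 259/SG_t;  cells = rate·(V+V_w)·°P
V_w = 23.9·((1.077−1)/(1.05−1)−1) = 12.9060
V_final = 23.9 + 12.9060 = 36.8060
°P = 259 − 259/1.05 = 12.3333
cells = 1.23·36.8060·12.3333

558.3470 billion cells


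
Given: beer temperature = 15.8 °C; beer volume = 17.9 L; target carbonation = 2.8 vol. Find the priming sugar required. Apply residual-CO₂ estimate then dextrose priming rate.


residual = 14.695·(0.01821 + 0.09011·e^(−0.04·T));  sugar = (target − residual)·4.0·V
residual = 14.695·(0.01821 + 0.09011·e^(−0.04·15.8)) = 0.9714
sugar = (2.8 − 0.9714)·4.0·17.9

130.9258 g


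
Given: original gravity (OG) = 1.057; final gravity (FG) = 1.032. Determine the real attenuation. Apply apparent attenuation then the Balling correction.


AA = (OG−FG)/(OG−1)·100;  RA = AA·0.8192
AA = (1.057 − 1.032)/(1.057 − 1)·100 = 43.8596
RA = 43.8596·0.8192

35.9298 %


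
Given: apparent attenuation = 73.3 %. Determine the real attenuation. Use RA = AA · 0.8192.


RA = 73.3 · 0.8192

60.0474 %


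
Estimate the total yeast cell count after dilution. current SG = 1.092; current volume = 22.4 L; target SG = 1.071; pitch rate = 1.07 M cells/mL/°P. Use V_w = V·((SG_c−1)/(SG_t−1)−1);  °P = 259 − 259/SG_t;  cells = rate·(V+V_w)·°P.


V_w = 22.4·((1.092−1)/(1.071−1)−1) = 6.6254
V_final = 22.4 + 6.6254 = 29.0254
°P = 259 − 259/1.071 = 17.1699
cells = 1.07·29.0254·17.1699

533.2488 billion cells


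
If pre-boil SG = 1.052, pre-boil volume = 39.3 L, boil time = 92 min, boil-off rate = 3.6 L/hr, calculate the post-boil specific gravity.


V_post = V_pre − rate·(t/60);  SG_post = 1 + (SG_pre−1)·V_pre/V_post
V_post = 39.3 − 3.6·(92/60) = 33.7800
SG_post = 1 + (1.052 − 1)·39.3/33.7800

1.0605


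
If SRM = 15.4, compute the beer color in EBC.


EBC = SRM · 1.97
EBC = 15.4 · 1.97

30.3380 EBC


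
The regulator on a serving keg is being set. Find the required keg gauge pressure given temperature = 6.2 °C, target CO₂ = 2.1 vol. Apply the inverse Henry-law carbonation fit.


psi = vols/(0.01821 + 0.09011·e^(−0.04·T)) − 14.695
psi = 2.1/(0.01821 + 0.09011·e^(−0.04·6.2)) − 14.695

9.0262 psi


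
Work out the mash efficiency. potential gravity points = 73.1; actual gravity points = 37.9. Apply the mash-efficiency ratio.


efficiency = actual / potential × 100
efficiency = 37.9 / 73.1 × 100

51.8468 %


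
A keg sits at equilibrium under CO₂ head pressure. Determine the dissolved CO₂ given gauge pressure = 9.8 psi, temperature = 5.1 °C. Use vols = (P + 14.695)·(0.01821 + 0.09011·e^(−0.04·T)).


vols = (9.8 + 14.695)·(0.01821 + 0.09011·e^(−0.04·5.1))

2.2460 volumes


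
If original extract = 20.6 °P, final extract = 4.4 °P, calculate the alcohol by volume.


SG = 259/(259 − P);  ABV = (OG − FG)·131.25
OG = 259/(259 − 20.6) = 1.0864
FG = 259/(259 − 4.4) = 1.0173
ABV = (1.0864 − 1.0173)·131.25

9.0730 % ABV


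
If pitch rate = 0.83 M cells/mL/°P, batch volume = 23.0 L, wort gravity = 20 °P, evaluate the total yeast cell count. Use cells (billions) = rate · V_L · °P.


cells = 0.83 · 23.0 · 20

381.8000 billion cells


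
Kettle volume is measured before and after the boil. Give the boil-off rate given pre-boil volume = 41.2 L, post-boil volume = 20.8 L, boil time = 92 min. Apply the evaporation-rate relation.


rate = (V_pre − V_post) / (t_min/60)
rate = (41.2 − 20.8) / (92/60)

13.3043 L/hr


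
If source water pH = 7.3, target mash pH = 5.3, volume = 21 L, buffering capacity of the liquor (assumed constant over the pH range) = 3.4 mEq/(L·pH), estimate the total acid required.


acid = buffering capacity · (pH_source − pH_target) · V
acid = 3.4 · (7.3 − 5.3) · 21

142.8000 mEq


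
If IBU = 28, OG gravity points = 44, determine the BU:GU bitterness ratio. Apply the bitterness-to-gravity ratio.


BU:GU = IBU / OG_points
BU:GU = 28 / 44

0.6364


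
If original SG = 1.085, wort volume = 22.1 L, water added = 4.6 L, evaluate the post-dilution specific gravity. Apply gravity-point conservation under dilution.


SG_new = 1 + (SG_old − 1)·V_old/(V_old + V_water)
pts = (1.085 − 1)·1000·22.1/(22.1 + 4.6) = 70.3558
SG_new = 1 + 70.3558/1000

1.0704


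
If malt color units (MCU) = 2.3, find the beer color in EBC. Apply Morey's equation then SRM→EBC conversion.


SRM = 1.4922·MCU^0.6859;  EBC = SRM·1.97
SRM = 1.4922·2.3^0.6859 = 2.6420
EBC = 2.6420·1.97

5.2048 EBC


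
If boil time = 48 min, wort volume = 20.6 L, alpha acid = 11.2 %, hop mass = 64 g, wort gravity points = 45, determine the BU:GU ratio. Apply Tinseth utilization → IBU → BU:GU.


U = 1.65·0.000125^(GP/1000)·(1−e^(−0.04t))/4.15;  IBU = (α/100)·m·U·1000/V;  BU:GU = IBU/GP
U = 1.65·0.000125^(45/1000)·(1−e^(−0.04·48))/4.15 = 0.2264
IBU = (11.2/100)·64·0.2264·1000/20.6 = 78.7910
BU:GU = 78.7910/45

1.7509


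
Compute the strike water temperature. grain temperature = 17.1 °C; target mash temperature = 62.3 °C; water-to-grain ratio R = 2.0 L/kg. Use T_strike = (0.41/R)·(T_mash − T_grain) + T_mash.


T_strike = (0.41/2.0)·(62.3 − 17.1) + 62.3

71.5660 °C


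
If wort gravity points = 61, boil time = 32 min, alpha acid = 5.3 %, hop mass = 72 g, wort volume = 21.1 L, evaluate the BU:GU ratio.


U = 1.65·0.000125^(GP/1000)·(1−e^(−0.04t))/4.15;  IBU = (α/100)·m·U·1000/V;  BU:GU = IBU/GP
U = 1.65·0.000125^(61/1000)·(1−e^(−0.04·32))/4.15 = 0.1659
IBU = (5.3/100)·72·0.1659·1000/21.1 = 30.0046
BU:GU = 30.0046/61

0.4919


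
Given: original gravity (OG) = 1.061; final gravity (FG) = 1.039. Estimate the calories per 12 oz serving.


ABW = (OG−FG)·131.25·0.79/FG;  °P = 259 − 259/SG (for OG→OE and FG→AE);  RE = 0.1808·OE + 0.8192·AE;  Cal = (6.9·ABW + 4·(RE−0.1))·FG·3.55
ABW = (1.061 − 1.039)·131.25·0.79/1.039 = 2.1955
OE = 259 − 259/1.061 = 14.8907 °P
AE = 259 − 259/1.039 = 9.7218 °P
RE = 0.1808·14.8907 + 0.8192·9.7218 = 10.6564 °P
Cal = (6.9·2.1955 + 4·(10.6564−0.1))·1.039·3.55

211.6227 kcal


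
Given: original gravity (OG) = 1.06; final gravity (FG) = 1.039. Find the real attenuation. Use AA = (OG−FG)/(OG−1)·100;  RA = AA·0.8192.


AA = (1.06 − 1.039)/(1.06 − 1)·100 = 35.0000
RA = 35.0000·0.8192

28.6720 %


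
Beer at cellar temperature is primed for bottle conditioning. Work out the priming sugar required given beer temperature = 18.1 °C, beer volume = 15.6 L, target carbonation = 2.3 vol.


residual = 14.695·(0.01821 + 0.09011·e^(−0.04·T));  sugar = (target − residual)·4.0·V
residual = 14.695·(0.01821 + 0.09011·e^(−0.04·18.1)) = 0.9096
sugar = (2.3 − 0.9096)·4.0·15.6

86.7632 g


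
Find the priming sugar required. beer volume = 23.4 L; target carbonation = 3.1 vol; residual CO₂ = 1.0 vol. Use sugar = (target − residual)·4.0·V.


sugar = (3.1 − 1.0)·4.0·23.4

196.5600 g


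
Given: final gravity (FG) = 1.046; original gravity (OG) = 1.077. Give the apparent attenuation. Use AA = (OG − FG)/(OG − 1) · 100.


AA = (1.077 − 1.046)/(1.077 − 1) · 100

40.2597 %
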